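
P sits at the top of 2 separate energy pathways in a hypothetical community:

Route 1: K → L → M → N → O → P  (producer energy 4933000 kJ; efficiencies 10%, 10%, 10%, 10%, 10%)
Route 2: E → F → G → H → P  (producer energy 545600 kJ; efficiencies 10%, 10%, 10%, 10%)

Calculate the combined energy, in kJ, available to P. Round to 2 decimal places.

Route 1: 4933000 × 0.1 × 0.1 × 0.1 × 0.1 × 0.1 = 49.33 kJ
Route 2: 545600 × 0.1 × 0.1 × 0.1 × 0.1 = 54.56 kJ
Total at P: 49.33 + 54.56 = 103.89 kJ

103.89 kJ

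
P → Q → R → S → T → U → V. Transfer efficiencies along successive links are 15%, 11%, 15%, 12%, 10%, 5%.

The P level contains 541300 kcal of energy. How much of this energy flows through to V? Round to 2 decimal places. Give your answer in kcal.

Q: 541300 × 0.15 = 81195 kcal
R: 81195 × 0.11 = 8931.45 kcal
S: 8931.45 × 0.15 = 1339.7175 kcal
T: 1339.7175 × 0.12 = 160.7661 kcal
U: 160.7661 × 0.1 = 16.07661 kcal
V: 16.07661 × 0.05 = 0.8038305 kcal

0.80 kcal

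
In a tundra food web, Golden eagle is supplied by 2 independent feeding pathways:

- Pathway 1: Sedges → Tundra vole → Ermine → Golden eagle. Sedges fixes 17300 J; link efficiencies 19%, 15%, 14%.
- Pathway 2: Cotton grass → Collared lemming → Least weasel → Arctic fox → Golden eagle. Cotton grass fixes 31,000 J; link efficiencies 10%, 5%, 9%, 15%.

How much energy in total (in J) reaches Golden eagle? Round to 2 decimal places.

Pathway 1: 17300 × 0.19 × 0.15 × 0.14 = 69.027 J
Pathway 2: 31000 × 0.1 × 0.05 × 0.09 × 0.15 = 2.0925 J
Total at Golden eagle: 69.027 + 2.0925 = 71.1195 J

71.12 J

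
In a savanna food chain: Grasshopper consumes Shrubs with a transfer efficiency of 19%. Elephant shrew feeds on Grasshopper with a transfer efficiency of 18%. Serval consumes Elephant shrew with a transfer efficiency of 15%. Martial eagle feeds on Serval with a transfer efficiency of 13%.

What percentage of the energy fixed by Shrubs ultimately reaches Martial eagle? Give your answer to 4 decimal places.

Product of link efficiencies: 0.19 × 0.18 × 0.15 × 0.13 = 0.0006669
As a percentage: 0.0006669 × 100 = 0.0667%

0.0667%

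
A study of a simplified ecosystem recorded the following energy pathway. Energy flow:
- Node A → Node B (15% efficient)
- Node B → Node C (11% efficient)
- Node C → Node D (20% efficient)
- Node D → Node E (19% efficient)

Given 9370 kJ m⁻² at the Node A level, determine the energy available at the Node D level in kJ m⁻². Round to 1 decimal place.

30.9 kJ m⁻²

Node B: 9370 × 0.15 = 1405.5 kJ m⁻²
Node C: 1405.5 × 0.11 = 154.605 kJ m⁻²
Node D: 154.605 × 0.2 = 30.921 kJ m⁻²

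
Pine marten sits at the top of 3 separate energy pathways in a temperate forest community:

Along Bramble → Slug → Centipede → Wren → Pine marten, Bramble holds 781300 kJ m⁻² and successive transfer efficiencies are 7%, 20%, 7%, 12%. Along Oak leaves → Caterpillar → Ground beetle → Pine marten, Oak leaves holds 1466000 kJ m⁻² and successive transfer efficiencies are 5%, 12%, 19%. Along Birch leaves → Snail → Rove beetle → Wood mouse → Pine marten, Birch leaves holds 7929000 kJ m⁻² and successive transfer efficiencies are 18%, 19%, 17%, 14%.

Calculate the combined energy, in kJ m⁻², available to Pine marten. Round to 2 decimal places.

8217.01 kJ m⁻²

Via Bramble: 781300 × 0.07 × 0.2 × 0.07 × 0.12 = 91.88088 kJ m⁻²
Via Oak leaves: 1466000 × 0.05 × 0.12 × 0.19 = 1671.24 kJ m⁻²
Via Birch leaves: 7929000 × 0.18 × 0.19 × 0.17 × 0.14 = 6453.88884 kJ m⁻²
Total at Pine marten: 91.88088 + 1671.24 + 6453.88884 = 8217.00972 kJ m⁻²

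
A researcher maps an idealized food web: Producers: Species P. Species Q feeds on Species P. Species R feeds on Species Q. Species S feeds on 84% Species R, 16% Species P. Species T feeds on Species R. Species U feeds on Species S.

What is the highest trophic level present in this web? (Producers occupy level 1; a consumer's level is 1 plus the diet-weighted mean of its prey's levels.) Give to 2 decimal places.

Species Q: 1 + 1 = 2
Species R: 1 + 2 = 3
Species S: 1 + (0.84×3 + 0.16×1) = 3.68
Species T: 1 + 3 = 4
Species U: 1 + 3.68 = 4.68

4.68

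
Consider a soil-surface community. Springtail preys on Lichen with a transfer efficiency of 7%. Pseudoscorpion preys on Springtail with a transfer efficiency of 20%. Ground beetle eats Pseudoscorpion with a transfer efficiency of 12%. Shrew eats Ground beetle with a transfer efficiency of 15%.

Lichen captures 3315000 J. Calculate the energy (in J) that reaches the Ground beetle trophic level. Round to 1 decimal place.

5569.2 J

Springtail: 3315000 × 0.07 = 232050 J
Pseudoscorpion: 232050 × 0.2 = 46410 J
Ground beetle: 46410 × 0.12 = 5569.2 J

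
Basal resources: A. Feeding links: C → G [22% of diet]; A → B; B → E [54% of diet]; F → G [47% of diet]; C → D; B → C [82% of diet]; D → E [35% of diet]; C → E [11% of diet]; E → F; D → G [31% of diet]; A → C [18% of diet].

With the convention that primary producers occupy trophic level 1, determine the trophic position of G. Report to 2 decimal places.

B: 1 + 1 = 2
C: 1 + (0.18×1 + 0.82×2) = 2.82
D: 1 + 2.82 = 3.82
E: 1 + (0.11×2.82 + 0.35×3.82 + 0.54×2) = 3.7272
F: 1 + 3.7272 = 4.7272
G: 1 + (0.31×3.82 + 0.47×4.7272 + 0.22×2.82) = 5.026384

5.03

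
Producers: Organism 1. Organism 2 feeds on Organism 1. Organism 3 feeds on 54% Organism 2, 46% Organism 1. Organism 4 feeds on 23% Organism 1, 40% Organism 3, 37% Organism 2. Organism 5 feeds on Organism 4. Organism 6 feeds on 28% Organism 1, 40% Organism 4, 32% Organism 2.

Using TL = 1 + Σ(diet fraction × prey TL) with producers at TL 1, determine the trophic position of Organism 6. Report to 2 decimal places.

3.11

Organism 2: 1 + 1 = 2
Organism 3: 1 + (0.54×2 + 0.46×1) = 2.54
Organism 4: 1 + (0.23×1 + 0.4×2.54 + 0.37×2) = 2.986
Organism 5: 1 + 2.986 = 3.986
Organism 6: 1 + (0.28×1 + 0.4×2.986 + 0.32×2) = 3.1144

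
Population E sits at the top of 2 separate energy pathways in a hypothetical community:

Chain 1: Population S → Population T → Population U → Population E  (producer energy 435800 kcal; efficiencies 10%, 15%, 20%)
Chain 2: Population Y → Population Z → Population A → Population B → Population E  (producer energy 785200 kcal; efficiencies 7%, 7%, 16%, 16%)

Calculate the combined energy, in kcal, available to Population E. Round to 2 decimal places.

Chain 1: 435800 × 0.1 × 0.15 × 0.2 = 1307.4 kcal
Chain 2: 785200 × 0.07 × 0.07 × 0.16 × 0.16 = 98.495488 kcal
Total at Population E: 1307.4 + 98.495488 = 1405.895488 kcal

1405.90 kcal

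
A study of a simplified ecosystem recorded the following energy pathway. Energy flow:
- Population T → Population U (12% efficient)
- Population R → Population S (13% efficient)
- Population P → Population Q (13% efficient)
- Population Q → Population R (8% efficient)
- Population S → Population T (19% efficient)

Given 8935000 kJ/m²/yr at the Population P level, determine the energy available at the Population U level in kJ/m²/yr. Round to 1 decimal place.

Population Q: 8935000 × 0.13 = 1161550 kJ/m²/yr
Population R: 1161550 × 0.08 = 92924 kJ/m²/yr
Population S: 92924 × 0.13 = 12080.12 kJ/m²/yr
Population T: 12080.12 × 0.19 = 2295.2228 kJ/m²/yr
Population U: 2295.2228 × 0.12 = 275.426736 kJ/m²/yr

275.4 kJ/m²/yr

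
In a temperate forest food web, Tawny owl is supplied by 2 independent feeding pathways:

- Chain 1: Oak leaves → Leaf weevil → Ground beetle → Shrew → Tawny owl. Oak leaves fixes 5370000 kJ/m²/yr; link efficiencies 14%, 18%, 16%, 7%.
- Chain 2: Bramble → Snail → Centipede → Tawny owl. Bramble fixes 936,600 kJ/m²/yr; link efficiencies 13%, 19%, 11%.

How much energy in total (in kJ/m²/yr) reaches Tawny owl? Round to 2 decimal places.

Chain 1: 5370000 × 0.14 × 0.18 × 0.16 × 0.07 = 1515.6288 kJ/m²/yr
Chain 2: 936600 × 0.13 × 0.19 × 0.11 = 2544.7422 kJ/m²/yr
Total at Tawny owl: 1515.6288 + 2544.7422 = 4060.371 kJ/m²/yr

4060.37 kJ/m²/yr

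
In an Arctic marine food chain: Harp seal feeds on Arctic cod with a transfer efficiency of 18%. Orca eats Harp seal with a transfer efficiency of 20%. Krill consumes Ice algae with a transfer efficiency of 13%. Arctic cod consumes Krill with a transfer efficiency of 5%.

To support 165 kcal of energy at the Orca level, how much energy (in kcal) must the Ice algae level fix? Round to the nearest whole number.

Cumulative transfer efficiency: 0.13 × 0.05 × 0.18 × 0.2 = 0.000234
Ice algae energy = 165 / 0.000234 = 705128 kcal

705128 kcal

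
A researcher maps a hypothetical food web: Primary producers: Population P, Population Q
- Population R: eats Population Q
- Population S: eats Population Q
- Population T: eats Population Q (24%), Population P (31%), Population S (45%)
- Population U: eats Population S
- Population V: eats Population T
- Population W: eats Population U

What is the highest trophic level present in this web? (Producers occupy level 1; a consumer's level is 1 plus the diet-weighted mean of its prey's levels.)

4

Population R: 1 + 1 = 2
Population S: 1 + 1 = 2
Population T: 1 + (0.24×1 + 0.31×1 + 0.45×2) = 2.45
Population U: 1 + 2 = 3
Population V: 1 + 2.45 = 3.45
Population W: 1 + 3 = 4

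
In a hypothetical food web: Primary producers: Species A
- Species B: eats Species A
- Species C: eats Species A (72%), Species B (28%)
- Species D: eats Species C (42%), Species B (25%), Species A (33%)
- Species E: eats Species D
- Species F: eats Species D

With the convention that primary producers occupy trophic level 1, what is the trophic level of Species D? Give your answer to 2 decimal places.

2.79

Species B: 1 + 1 = 2
Species C: 1 + (0.72×1 + 0.28×2) = 2.28
Species D: 1 + (0.42×2.28 + 0.25×2 + 0.33×1) = 2.7876
Species E: 1 + 2.7876 = 3.7876
Species F: 1 + 2.7876 = 3.7876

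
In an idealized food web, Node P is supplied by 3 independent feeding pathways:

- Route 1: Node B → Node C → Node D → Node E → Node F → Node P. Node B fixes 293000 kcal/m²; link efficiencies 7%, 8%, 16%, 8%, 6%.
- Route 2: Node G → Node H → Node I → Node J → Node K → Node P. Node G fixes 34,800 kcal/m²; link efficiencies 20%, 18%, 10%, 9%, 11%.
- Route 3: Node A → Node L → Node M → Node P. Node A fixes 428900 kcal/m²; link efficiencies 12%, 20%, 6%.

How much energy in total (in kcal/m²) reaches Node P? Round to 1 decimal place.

620.1 kcal/m²

Route 1: 293000 × 0.07 × 0.08 × 0.16 × 0.08 × 0.06 = 1.2601344 kcal/m²
Route 2: 34800 × 0.2 × 0.18 × 0.1 × 0.09 × 0.11 = 1.240272 kcal/m²
Route 3: 428900 × 0.12 × 0.2 × 0.06 = 617.616 kcal/m²
Total at Node P: 1.2601344 + 1.240272 + 617.616 = 620.1164064 kcal/m²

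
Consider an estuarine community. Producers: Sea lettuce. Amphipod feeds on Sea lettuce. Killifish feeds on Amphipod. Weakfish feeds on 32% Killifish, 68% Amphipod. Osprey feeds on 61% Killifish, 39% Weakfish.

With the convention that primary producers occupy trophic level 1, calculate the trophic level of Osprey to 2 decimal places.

4.12

Amphipod: 1 + 1 = 2
Killifish: 1 + 2 = 3
Weakfish: 1 + (0.32×3 + 0.68×2) = 3.32
Osprey: 1 + (0.61×3 + 0.39×3.32) = 4.1248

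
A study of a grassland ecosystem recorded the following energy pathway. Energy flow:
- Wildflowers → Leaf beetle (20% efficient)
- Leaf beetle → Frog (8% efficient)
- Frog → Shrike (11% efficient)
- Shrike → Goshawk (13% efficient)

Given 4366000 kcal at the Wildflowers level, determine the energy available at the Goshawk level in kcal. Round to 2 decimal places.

998.94 kcal

Leaf beetle: 4366000 × 0.2 = 873200 kcal
Frog: 873200 × 0.08 = 69856 kcal
Shrike: 69856 × 0.11 = 7684.16 kcal
Goshawk: 7684.16 × 0.13 = 998.9408 kcal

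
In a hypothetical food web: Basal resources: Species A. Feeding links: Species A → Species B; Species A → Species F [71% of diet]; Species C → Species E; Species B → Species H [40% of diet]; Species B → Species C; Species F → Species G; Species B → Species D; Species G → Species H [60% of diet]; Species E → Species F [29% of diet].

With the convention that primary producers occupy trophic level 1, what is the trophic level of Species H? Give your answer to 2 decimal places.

4.12

Species B: 1 + 1 = 2
Species C: 1 + 2 = 3
Species D: 1 + 2 = 3
Species E: 1 + 3 = 4
Species F: 1 + (0.71×1 + 0.29×4) = 2.87
Species G: 1 + 2.87 = 3.87
Species H: 1 + (0.4×2 + 0.6×3.87) = 4.122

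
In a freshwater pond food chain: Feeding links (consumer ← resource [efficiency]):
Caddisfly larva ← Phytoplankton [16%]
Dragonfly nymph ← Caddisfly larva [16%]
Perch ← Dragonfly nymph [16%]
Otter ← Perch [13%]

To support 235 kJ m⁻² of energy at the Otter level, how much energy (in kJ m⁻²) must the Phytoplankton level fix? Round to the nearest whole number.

441331 kJ m⁻²

Cumulative transfer efficiency: 0.16 × 0.16 × 0.16 × 0.13 = 0.00053248
Phytoplankton energy = 235 / 0.00053248 = 441331 kJ m⁻²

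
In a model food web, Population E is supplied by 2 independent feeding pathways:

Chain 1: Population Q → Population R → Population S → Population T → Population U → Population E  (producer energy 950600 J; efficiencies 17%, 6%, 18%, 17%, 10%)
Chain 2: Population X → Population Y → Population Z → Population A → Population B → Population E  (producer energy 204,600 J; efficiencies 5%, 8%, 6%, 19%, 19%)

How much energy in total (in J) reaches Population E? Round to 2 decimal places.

31.44 J

Chain 1: 950600 × 0.17 × 0.06 × 0.18 × 0.17 × 0.1 = 29.6701272 J
Chain 2: 204600 × 0.05 × 0.08 × 0.06 × 0.19 × 0.19 = 1.7726544 J
Total at Population E: 29.6701272 + 1.7726544 = 31.4427816 J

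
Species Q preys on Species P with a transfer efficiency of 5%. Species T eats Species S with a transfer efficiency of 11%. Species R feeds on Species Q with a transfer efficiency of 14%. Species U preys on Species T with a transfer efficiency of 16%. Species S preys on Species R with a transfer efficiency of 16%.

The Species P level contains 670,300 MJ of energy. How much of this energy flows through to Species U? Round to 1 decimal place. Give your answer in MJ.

Species Q: 670300 × 0.05 = 33515 MJ
Species R: 33515 × 0.14 = 4692.1 MJ
Species S: 4692.1 × 0.16 = 750.736 MJ
Species T: 750.736 × 0.11 = 82.58096 MJ
Species U: 82.58096 × 0.16 = 13.2129536 MJ

13.2 MJ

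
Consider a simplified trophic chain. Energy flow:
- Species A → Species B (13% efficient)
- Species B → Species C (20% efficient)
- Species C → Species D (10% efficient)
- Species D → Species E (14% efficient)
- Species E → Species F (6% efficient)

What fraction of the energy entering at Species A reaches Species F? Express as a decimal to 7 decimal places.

0.0000218

Product of link efficiencies: 0.13 × 0.2 × 0.1 × 0.14 × 0.06 = 0.00002184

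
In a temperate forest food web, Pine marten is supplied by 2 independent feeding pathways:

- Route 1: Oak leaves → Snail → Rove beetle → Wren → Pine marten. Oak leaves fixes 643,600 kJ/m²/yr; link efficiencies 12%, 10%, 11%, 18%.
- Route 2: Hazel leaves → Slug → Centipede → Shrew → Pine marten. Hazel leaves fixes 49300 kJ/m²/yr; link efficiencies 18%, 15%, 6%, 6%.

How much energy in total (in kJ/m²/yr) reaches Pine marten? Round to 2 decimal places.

Route 1: 643600 × 0.12 × 0.1 × 0.11 × 0.18 = 152.91936 kJ/m²/yr
Route 2: 49300 × 0.18 × 0.15 × 0.06 × 0.06 = 4.79196 kJ/m²/yr
Total at Pine marten: 152.91936 + 4.79196 = 157.71132 kJ/m²/yr

157.71 kJ/m²/yr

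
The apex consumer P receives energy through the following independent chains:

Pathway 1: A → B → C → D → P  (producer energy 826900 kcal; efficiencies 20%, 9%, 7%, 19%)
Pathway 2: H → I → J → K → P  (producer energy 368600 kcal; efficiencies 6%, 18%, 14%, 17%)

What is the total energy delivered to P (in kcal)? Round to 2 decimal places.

Pathway 1: 826900 × 0.2 × 0.09 × 0.07 × 0.19 = 197.95986 kcal
Pathway 2: 368600 × 0.06 × 0.18 × 0.14 × 0.17 = 94.744944 kcal
Total at P: 197.95986 + 94.744944 = 292.704804 kcal

292.70 kcal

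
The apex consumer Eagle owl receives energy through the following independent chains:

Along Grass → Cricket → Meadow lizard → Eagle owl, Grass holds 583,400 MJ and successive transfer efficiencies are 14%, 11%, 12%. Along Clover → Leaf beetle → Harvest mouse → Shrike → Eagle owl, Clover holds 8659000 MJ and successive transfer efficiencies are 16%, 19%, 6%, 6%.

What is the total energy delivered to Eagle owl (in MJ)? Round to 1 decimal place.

Via Grass: 583400 × 0.14 × 0.11 × 0.12 = 1078.1232 MJ
Via Clover: 8659000 × 0.16 × 0.19 × 0.06 × 0.06 = 947.64096 MJ
Total at Eagle owl: 1078.1232 + 947.64096 = 2025.76416 MJ

2025.8 MJ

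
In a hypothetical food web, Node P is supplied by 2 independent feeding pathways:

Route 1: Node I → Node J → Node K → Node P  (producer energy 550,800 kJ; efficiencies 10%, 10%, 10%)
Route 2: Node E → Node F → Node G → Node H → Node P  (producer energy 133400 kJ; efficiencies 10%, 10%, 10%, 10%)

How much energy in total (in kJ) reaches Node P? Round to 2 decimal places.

Route 1: 550800 × 0.1 × 0.1 × 0.1 = 550.8 kJ
Route 2: 133400 × 0.1 × 0.1 × 0.1 × 0.1 = 13.34 kJ
Total at Node P: 550.8 + 13.34 = 564.14 kJ

564.14 kJ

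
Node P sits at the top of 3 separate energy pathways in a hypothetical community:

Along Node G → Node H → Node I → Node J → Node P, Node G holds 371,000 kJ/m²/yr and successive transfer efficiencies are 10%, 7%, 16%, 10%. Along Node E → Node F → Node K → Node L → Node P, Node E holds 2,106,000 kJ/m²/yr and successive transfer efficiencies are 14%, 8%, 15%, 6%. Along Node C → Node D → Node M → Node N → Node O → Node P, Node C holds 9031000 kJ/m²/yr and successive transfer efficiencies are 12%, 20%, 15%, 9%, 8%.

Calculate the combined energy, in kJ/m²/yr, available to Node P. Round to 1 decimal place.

Via Node G: 371000 × 0.1 × 0.07 × 0.16 × 0.1 = 41.552 kJ/m²/yr
Via Node E: 2106000 × 0.14 × 0.08 × 0.15 × 0.06 = 212.2848 kJ/m²/yr
Via Node C: 9031000 × 0.12 × 0.2 × 0.15 × 0.09 × 0.08 = 234.08352 kJ/m²/yr
Total at Node P: 41.552 + 212.2848 + 234.08352 = 487.92032 kJ/m²/yr

487.9 kJ/m²/yr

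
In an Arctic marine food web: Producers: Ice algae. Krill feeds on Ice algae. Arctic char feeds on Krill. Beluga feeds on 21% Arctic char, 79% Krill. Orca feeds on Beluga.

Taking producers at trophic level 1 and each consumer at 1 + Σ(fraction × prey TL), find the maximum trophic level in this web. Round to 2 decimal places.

4.21

Krill: 1 + 1 = 2
Arctic char: 1 + 2 = 3
Beluga: 1 + (0.21×3 + 0.79×2) = 3.21
Orca: 1 + 3.21 = 4.21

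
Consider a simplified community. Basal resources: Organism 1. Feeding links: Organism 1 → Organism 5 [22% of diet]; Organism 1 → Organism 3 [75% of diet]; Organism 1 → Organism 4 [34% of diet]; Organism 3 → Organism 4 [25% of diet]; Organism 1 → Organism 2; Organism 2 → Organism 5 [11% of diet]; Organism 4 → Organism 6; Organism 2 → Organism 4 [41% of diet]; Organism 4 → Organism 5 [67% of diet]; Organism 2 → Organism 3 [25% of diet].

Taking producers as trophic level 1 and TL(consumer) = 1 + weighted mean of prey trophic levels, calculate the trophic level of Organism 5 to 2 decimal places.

Organism 2: 1 + 1 = 2
Organism 3: 1 + (0.75×1 + 0.25×2) = 2.25
Organism 4: 1 + (0.34×1 + 0.41×2 + 0.25×2.25) = 2.7225
Organism 5: 1 + (0.22×1 + 0.11×2 + 0.67×2.7225) = 3.264075
Organism 6: 1 + 2.7225 = 3.7225

3.26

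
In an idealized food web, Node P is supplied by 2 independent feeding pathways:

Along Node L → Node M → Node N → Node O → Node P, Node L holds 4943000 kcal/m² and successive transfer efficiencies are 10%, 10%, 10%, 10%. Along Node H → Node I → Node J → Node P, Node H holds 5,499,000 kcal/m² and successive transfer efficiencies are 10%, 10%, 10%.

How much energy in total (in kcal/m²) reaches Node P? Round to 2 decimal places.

Via Node L: 4943000 × 0.1 × 0.1 × 0.1 × 0.1 = 494.3 kcal/m²
Via Node H: 5499000 × 0.1 × 0.1 × 0.1 = 5499 kcal/m²
Total at Node P: 494.3 + 5499 = 5993.3 kcal/m²

5993.30 kcal/m²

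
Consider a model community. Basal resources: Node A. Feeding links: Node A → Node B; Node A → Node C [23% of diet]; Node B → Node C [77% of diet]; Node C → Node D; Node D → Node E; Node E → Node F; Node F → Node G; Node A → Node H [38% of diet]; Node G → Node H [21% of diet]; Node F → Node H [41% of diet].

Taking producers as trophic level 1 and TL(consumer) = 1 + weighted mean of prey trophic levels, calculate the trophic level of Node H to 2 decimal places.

5.17

Node B: 1 + 1 = 2
Node C: 1 + (0.23×1 + 0.77×2) = 2.77
Node D: 1 + 2.77 = 3.77
Node E: 1 + 3.77 = 4.77
Node F: 1 + 4.77 = 5.77
Node G: 1 + 5.77 = 6.77
Node H: 1 + (0.38×1 + 0.21×6.77 + 0.41×5.77) = 5.1674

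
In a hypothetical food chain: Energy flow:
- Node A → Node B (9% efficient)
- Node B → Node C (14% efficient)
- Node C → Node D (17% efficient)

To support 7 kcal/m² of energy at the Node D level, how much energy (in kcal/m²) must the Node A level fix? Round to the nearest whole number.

3268 kcal/m²

Cumulative transfer efficiency: 0.09 × 0.14 × 0.17 = 0.002142
Node A energy = 7 / 0.002142 = 3268 kcal/m²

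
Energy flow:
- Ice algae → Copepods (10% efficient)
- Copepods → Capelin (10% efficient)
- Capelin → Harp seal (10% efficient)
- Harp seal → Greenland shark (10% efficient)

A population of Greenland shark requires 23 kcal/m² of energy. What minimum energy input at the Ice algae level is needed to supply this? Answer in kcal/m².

230000 kcal/m²

Cumulative transfer efficiency: 0.1 × 0.1 × 0.1 × 0.1 = 0.0001
Ice algae energy = 23 / 0.0001 = 230000 kcal/m²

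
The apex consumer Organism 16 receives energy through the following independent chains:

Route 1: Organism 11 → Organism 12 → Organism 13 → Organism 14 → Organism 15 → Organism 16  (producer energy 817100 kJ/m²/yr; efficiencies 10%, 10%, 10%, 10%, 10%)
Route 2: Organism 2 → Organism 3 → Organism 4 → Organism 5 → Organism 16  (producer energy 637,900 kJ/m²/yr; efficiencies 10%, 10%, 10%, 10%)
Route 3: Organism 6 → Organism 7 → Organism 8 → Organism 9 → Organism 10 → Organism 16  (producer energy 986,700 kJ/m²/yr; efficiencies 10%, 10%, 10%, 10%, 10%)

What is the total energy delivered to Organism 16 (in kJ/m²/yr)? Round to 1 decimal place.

Route 1: 817100 × 0.1 × 0.1 × 0.1 × 0.1 × 0.1 = 8.171 kJ/m²/yr
Route 2: 637900 × 0.1 × 0.1 × 0.1 × 0.1 = 63.79 kJ/m²/yr
Route 3: 986700 × 0.1 × 0.1 × 0.1 × 0.1 × 0.1 = 9.867 kJ/m²/yr
Total at Organism 16: 8.171 + 63.79 + 9.867 = 81.828 kJ/m²/yr

81.8 kJ/m²/yr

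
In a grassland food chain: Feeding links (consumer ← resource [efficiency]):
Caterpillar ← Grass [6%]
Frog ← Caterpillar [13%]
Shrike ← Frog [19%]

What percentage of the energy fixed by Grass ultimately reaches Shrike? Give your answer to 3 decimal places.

0.148%

Product of link efficiencies: 0.06 × 0.13 × 0.19 = 0.001482
As a percentage: 0.001482 × 100 = 0.148%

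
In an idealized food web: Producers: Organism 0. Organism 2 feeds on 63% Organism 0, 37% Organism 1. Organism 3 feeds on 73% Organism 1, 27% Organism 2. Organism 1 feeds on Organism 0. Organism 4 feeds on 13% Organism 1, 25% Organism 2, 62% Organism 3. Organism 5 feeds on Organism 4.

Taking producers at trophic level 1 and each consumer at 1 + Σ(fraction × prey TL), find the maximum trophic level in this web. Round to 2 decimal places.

Organism 1: 1 + 1 = 2
Organism 2: 1 + (0.63×1 + 0.37×2) = 2.37
Organism 3: 1 + (0.73×2 + 0.27×2.37) = 3.0999
Organism 4: 1 + (0.13×2 + 0.25×2.37 + 0.62×3.0999) = 3.774438
Organism 5: 1 + 3.774438 = 4.774438

4.77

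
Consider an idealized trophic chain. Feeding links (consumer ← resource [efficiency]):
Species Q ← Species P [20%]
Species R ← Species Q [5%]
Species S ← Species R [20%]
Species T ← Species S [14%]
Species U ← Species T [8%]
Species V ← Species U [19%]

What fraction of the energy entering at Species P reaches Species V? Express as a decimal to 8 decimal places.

Product of link efficiencies: 0.2 × 0.05 × 0.2 × 0.14 × 0.08 × 0.19 = 0.000004256

0.00000426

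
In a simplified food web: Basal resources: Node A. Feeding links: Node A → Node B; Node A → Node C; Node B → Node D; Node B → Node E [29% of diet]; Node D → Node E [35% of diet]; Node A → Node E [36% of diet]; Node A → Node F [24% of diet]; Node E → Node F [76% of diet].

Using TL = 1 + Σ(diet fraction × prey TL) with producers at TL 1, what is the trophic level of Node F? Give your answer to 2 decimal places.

Node B: 1 + 1 = 2
Node C: 1 + 1 = 2
Node D: 1 + 2 = 3
Node E: 1 + (0.29×2 + 0.35×3 + 0.36×1) = 2.99
Node F: 1 + (0.24×1 + 0.76×2.99) = 3.5124

3.51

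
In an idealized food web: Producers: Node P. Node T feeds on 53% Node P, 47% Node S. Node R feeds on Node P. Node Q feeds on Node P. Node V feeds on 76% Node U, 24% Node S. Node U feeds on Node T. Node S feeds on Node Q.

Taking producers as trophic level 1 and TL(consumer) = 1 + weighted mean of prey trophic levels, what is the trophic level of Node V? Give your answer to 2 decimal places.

4.71

Node Q: 1 + 1 = 2
Node R: 1 + 1 = 2
Node S: 1 + 2 = 3
Node T: 1 + (0.53×1 + 0.47×3) = 2.94
Node U: 1 + 2.94 = 3.94
Node V: 1 + (0.76×3.94 + 0.24×3) = 4.7144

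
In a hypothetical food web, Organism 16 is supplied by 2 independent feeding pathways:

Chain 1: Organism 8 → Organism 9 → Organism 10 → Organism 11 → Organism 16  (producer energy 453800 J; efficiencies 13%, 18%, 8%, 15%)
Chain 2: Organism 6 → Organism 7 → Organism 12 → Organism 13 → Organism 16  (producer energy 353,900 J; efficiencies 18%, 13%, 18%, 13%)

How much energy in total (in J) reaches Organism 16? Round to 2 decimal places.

321.21 J

Chain 1: 453800 × 0.13 × 0.18 × 0.08 × 0.15 = 127.42704 J
Chain 2: 353900 × 0.18 × 0.13 × 0.18 × 0.13 = 193.781484 J
Total at Organism 16: 127.42704 + 193.781484 = 321.208524 J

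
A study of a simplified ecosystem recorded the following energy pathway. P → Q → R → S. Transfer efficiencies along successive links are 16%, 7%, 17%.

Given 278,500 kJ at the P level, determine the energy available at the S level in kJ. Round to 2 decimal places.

530.26 kJ

Q: 278500 × 0.16 = 44560 kJ
R: 44560 × 0.07 = 3119.2 kJ
S: 3119.2 × 0.17 = 530.264 kJ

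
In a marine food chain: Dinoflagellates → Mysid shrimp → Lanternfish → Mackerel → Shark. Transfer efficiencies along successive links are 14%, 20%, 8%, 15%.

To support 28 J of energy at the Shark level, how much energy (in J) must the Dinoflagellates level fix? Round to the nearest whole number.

Cumulative transfer efficiency: 0.14 × 0.2 × 0.08 × 0.15 = 0.000336
Dinoflagellates energy = 28 / 0.000336 = 83333 J

83333 J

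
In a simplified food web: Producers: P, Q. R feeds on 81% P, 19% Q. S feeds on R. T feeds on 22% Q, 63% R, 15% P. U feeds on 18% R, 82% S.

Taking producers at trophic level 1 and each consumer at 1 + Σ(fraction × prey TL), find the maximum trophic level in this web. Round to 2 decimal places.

R: 1 + (0.81×1 + 0.19×1) = 2
S: 1 + 2 = 3
T: 1 + (0.22×1 + 0.63×2 + 0.15×1) = 2.63
U: 1 + (0.18×2 + 0.82×3) = 3.82

3.82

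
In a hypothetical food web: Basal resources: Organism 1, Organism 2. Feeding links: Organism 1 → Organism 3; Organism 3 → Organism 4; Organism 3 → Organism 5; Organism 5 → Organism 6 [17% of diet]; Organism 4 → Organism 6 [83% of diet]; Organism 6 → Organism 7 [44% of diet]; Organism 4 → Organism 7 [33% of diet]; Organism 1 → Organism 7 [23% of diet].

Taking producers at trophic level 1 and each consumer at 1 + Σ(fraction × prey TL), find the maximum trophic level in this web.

4

Organism 3: 1 + 1 = 2
Organism 4: 1 + 2 = 3
Organism 5: 1 + 2 = 3
Organism 6: 1 + (0.17×3 + 0.83×3) = 4
Organism 7: 1 + (0.44×4 + 0.33×3 + 0.23×1) = 3.98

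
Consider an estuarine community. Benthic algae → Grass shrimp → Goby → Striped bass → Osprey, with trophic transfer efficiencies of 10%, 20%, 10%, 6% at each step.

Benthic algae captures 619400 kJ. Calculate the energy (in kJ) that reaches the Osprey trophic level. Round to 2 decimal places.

Grass shrimp: 619400 × 0.1 = 61940 kJ
Goby: 61940 × 0.2 = 12388 kJ
Striped bass: 12388 × 0.1 = 1238.8 kJ
Osprey: 1238.8 × 0.06 = 74.328 kJ

74.33 kJ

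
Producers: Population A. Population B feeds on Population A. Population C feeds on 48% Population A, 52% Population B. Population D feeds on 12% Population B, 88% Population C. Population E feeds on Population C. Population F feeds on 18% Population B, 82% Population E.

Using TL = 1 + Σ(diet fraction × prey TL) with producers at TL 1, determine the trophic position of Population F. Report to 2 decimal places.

4.25

Population B: 1 + 1 = 2
Population C: 1 + (0.48×1 + 0.52×2) = 2.52
Population D: 1 + (0.12×2 + 0.88×2.52) = 3.4576
Population E: 1 + 2.52 = 3.52
Population F: 1 + (0.18×2 + 0.82×3.52) = 4.2464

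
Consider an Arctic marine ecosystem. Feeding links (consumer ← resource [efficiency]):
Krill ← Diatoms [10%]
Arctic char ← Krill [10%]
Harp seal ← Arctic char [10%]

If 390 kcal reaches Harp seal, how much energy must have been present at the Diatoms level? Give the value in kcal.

390000 kcal

Cumulative transfer efficiency: 0.1 × 0.1 × 0.1 = 0.001
Diatoms energy = 390 / 0.001 = 390000 kcal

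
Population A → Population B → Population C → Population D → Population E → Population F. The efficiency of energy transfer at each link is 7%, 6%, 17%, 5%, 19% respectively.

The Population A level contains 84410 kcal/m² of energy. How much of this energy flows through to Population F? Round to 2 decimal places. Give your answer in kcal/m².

0.57 kcal/m²

Population B: 84410 × 0.07 = 5908.7 kcal/m²
Population C: 5908.7 × 0.06 = 354.522 kcal/m²
Population D: 354.522 × 0.17 = 60.26874 kcal/m²
Population E: 60.26874 × 0.05 = 3.013437 kcal/m²
Population F: 3.013437 × 0.19 = 0.57255303 kcal/m²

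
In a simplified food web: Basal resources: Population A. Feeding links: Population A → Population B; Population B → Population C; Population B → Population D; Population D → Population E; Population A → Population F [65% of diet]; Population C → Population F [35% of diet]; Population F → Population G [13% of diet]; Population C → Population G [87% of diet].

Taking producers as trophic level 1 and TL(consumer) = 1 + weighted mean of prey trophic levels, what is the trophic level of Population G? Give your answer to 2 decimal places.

3.96

Population B: 1 + 1 = 2
Population C: 1 + 2 = 3
Population D: 1 + 2 = 3
Population E: 1 + 3 = 4
Population F: 1 + (0.65×1 + 0.35×3) = 2.7
Population G: 1 + (0.13×2.7 + 0.87×3) = 3.961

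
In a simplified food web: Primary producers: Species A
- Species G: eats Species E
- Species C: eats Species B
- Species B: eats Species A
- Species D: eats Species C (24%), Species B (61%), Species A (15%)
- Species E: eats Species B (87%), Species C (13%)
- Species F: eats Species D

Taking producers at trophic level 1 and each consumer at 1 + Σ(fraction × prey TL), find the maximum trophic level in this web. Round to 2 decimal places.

Species B: 1 + 1 = 2
Species C: 1 + 2 = 3
Species D: 1 + (0.24×3 + 0.61×2 + 0.15×1) = 3.09
Species E: 1 + (0.87×2 + 0.13×3) = 3.13
Species F: 1 + 3.09 = 4.09
Species G: 1 + 3.13 = 4.13

4.13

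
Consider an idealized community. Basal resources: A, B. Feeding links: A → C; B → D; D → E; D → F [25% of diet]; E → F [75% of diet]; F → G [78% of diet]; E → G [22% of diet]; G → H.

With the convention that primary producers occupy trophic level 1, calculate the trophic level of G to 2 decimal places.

4.59

C: 1 + 1 = 2
D: 1 + 1 = 2
E: 1 + 2 = 3
F: 1 + (0.25×2 + 0.75×3) = 3.75
G: 1 + (0.78×3.75 + 0.22×3) = 4.585
H: 1 + 4.585 = 5.585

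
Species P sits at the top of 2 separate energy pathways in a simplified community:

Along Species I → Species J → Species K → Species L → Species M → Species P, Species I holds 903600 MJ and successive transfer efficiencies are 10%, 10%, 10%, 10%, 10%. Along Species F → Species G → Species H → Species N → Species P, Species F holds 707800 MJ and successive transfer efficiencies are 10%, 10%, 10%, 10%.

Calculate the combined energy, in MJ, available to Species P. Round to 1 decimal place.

Via Species I: 903600 × 0.1 × 0.1 × 0.1 × 0.1 × 0.1 = 9.036 MJ
Via Species F: 707800 × 0.1 × 0.1 × 0.1 × 0.1 = 70.78 MJ
Total at Species P: 9.036 + 70.78 = 79.816 MJ

79.8 MJ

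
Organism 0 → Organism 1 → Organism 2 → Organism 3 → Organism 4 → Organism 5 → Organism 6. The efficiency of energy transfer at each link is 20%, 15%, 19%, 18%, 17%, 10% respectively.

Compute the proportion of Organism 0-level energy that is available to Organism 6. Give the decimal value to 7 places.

Product of link efficiencies: 0.2 × 0.15 × 0.19 × 0.18 × 0.17 × 0.1 = 0.000017442

0.0000174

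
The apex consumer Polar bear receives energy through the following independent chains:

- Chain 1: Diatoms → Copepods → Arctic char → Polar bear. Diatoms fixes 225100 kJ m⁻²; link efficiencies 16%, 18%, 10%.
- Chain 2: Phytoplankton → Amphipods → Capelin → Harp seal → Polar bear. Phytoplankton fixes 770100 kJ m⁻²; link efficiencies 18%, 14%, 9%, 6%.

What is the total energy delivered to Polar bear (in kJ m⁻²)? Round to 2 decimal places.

Chain 1: 225100 × 0.16 × 0.18 × 0.1 = 648.288 kJ m⁻²
Chain 2: 770100 × 0.18 × 0.14 × 0.09 × 0.06 = 104.795208 kJ m⁻²
Total at Polar bear: 648.288 + 104.795208 = 753.083208 kJ m⁻²

753.08 kJ m⁻²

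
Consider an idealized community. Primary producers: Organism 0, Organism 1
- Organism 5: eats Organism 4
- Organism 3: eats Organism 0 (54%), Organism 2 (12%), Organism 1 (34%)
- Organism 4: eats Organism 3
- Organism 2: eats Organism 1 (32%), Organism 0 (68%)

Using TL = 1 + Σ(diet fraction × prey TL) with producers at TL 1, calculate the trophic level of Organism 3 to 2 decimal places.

Organism 2: 1 + (0.32×1 + 0.68×1) = 2
Organism 3: 1 + (0.54×1 + 0.12×2 + 0.34×1) = 2.12
Organism 4: 1 + 2.12 = 3.12
Organism 5: 1 + 3.12 = 4.12

2.12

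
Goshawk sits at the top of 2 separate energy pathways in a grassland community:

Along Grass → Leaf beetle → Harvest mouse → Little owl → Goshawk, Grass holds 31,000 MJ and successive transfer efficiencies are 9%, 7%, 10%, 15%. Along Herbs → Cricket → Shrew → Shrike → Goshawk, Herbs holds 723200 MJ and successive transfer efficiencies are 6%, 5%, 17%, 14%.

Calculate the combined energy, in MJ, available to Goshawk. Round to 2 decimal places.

Via Grass: 31000 × 0.09 × 0.07 × 0.1 × 0.15 = 2.9295 MJ
Via Herbs: 723200 × 0.06 × 0.05 × 0.17 × 0.14 = 51.63648 MJ
Total at Goshawk: 2.9295 + 51.63648 = 54.56598 MJ

54.57 MJ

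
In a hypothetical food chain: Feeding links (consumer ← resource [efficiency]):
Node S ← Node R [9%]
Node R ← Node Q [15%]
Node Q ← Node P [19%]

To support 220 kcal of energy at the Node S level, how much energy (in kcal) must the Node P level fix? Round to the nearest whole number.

Cumulative transfer efficiency: 0.19 × 0.15 × 0.09 = 0.002565
Node P energy = 220 / 0.002565 = 85770 kcal

85770 kcal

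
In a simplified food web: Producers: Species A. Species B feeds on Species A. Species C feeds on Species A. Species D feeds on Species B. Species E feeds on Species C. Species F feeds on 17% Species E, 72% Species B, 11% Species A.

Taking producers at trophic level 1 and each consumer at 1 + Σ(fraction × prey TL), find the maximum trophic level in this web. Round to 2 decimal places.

3.06

Species B: 1 + 1 = 2
Species C: 1 + 1 = 2
Species D: 1 + 2 = 3
Species E: 1 + 2 = 3
Species F: 1 + (0.17×3 + 0.72×2 + 0.11×1) = 3.06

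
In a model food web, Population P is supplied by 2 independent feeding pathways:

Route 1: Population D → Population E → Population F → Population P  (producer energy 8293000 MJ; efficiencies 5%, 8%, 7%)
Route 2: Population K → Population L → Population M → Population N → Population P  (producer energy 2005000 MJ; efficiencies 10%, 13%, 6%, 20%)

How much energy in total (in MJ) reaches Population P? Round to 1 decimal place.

Route 1: 8293000 × 0.05 × 0.08 × 0.07 = 2322.04 MJ
Route 2: 2005000 × 0.1 × 0.13 × 0.06 × 0.2 = 312.78 MJ
Total at Population P: 2322.04 + 312.78 = 2634.82 MJ

2634.8 MJ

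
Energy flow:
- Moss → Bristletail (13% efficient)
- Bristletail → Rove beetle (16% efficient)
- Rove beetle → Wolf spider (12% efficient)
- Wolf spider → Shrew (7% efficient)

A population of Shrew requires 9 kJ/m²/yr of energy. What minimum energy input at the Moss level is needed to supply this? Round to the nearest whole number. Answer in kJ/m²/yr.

Cumulative transfer efficiency: 0.13 × 0.16 × 0.12 × 0.07 = 0.00017472
Moss energy = 9 / 0.00017472 = 51511 kJ/m²/yr

51511 kJ/m²/yr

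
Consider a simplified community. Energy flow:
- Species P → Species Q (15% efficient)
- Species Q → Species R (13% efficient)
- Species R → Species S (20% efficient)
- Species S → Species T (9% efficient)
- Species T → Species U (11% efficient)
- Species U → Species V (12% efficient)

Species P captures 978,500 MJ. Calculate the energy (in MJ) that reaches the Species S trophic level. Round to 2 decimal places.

Species Q: 978500 × 0.15 = 146775 MJ
Species R: 146775 × 0.13 = 19080.75 MJ
Species S: 19080.75 × 0.2 = 3816.15 MJ

3816.15 MJ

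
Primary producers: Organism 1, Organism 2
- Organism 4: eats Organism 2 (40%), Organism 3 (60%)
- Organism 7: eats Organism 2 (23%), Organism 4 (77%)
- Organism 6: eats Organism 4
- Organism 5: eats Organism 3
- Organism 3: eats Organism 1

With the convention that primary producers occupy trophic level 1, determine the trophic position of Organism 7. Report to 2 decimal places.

Organism 3: 1 + 1 = 2
Organism 4: 1 + (0.4×1 + 0.6×2) = 2.6
Organism 5: 1 + 2 = 3
Organism 6: 1 + 2.6 = 3.6
Organism 7: 1 + (0.23×1 + 0.77×2.6) = 3.232

3.23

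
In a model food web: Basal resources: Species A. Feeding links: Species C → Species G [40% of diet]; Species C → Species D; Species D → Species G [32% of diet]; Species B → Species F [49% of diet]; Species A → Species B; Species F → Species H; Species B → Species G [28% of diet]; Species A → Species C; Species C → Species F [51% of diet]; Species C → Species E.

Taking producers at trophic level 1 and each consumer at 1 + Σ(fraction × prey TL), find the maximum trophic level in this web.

4

Species B: 1 + 1 = 2
Species C: 1 + 1 = 2
Species D: 1 + 2 = 3
Species E: 1 + 2 = 3
Species F: 1 + (0.49×2 + 0.51×2) = 3
Species G: 1 + (0.28×2 + 0.32×3 + 0.4×2) = 3.32
Species H: 1 + 3 = 4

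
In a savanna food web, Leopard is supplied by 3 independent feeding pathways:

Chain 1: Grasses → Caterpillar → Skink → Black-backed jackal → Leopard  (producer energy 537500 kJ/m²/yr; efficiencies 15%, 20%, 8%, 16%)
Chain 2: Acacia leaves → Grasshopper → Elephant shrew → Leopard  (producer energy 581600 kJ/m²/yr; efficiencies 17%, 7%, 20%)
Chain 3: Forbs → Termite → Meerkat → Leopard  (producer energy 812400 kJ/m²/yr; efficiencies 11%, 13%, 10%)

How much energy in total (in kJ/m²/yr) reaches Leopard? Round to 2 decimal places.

2752.34 kJ/m²/yr

Chain 1: 537500 × 0.15 × 0.2 × 0.08 × 0.16 = 206.4 kJ/m²/yr
Chain 2: 581600 × 0.17 × 0.07 × 0.2 = 1384.208 kJ/m²/yr
Chain 3: 812400 × 0.11 × 0.13 × 0.1 = 1161.732 kJ/m²/yr
Total at Leopard: 206.4 + 1384.208 + 1161.732 = 2752.34 kJ/m²/yr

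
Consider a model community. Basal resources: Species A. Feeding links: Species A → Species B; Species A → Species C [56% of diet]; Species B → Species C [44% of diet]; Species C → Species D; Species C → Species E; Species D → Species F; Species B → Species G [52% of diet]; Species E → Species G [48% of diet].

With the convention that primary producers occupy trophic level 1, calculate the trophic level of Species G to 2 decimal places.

3.69

Species B: 1 + 1 = 2
Species C: 1 + (0.56×1 + 0.44×2) = 2.44
Species D: 1 + 2.44 = 3.44
Species E: 1 + 2.44 = 3.44
Species F: 1 + 3.44 = 4.44
Species G: 1 + (0.52×2 + 0.48×3.44) = 3.6912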